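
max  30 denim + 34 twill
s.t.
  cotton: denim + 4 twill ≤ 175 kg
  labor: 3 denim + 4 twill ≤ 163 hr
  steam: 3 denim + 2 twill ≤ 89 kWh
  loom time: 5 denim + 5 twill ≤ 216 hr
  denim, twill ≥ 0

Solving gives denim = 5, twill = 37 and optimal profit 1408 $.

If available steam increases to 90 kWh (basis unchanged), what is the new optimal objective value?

Binding: labor and steam. Non-binding: cotton (22 unused), loom time (6 unused).
Slack constraints have shadow price 0 (complementary slackness).
From A_Bᵀ y = c: 3·y_labor + 3·y_steam = 30; 4·y_labor + 2·y_steam = 34.
→ y_labor = 7 and y_steam = 3.
Δz = y_steam·Δb = 3 × (1) = 3, so new z* = 1408 + 3 = 1411.

1411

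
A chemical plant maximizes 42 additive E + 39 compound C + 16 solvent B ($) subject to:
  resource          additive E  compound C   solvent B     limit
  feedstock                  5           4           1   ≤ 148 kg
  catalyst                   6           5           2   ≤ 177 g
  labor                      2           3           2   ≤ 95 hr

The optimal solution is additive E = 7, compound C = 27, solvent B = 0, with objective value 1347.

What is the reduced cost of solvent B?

Check each constraint at x*: feedstock 143/148 (slack 5); catalyst 177/177 (tight); labor 95/95 (tight).
Since feedstock is not tight, its dual is 0.
Dual feasibility on the basic columns requires 6·y_catalyst + 2·y_labor = 42, 5·y_catalyst + 3·y_labor = 39.
→ y_catalyst = 6 and y_labor = 3.
Reduced cost of solvent B: c₃ − yᵀa₃ = 16 − (6·2 + 3·2) = 16 − 18 = -2.

-2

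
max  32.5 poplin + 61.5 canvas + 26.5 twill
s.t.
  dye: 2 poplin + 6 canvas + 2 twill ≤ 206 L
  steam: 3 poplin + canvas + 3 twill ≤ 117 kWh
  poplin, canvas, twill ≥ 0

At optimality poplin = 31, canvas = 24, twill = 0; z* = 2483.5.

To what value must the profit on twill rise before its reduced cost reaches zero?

32.5

Both dye and steam are binding at x*.
Dual feasibility on the basic columns requires 2·y_dye + 3·y_steam = 32.5, 6·y_dye + 1·y_steam = 61.5.
This yields shadow prices y_dye = 9.5, y_steam = 4.5.
twill enters the basis when its profit ≥ yᵀa₃ = 9.5·2 + 4.5·3 = 32.5.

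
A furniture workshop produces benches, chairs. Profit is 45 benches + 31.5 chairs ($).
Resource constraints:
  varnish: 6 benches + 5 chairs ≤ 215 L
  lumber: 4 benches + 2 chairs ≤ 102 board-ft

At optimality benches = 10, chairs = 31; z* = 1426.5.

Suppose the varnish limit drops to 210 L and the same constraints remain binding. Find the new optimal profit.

1404

Check each constraint at x*: varnish 215/215 (tight); lumber 102/102 (tight).
The binding rows give the dual system: 6·y_varnish + 4·y_lumber = 45 and 5·y_varnish + 2·y_lumber = 31.5.
This yields shadow prices y_varnish = 4.5, y_lumber = 4.5.
Δz = y_varnish·Δb = 4.5 × (-5) = -22.5, so new z* = 1426.5 − 22.5 = 1404.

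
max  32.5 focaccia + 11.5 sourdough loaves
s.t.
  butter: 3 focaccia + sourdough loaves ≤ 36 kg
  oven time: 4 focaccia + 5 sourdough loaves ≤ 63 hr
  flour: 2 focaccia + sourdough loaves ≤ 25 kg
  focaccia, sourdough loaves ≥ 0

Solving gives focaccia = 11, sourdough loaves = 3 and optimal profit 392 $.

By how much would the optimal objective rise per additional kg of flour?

Check each constraint at x*: butter 36/36 (tight); oven time 59/63 (slack 4); flour 25/25 (tight).
By complementary slackness, y = 0 for the non-binding constraint.
From A_Bᵀ y = c: 3·y_butter + 2·y_flour = 32.5; 1·y_butter + 1·y_flour = 11.5.
This yields shadow prices y_butter = 9.5, y_flour = 2.
Shadow price of flour = 2.

2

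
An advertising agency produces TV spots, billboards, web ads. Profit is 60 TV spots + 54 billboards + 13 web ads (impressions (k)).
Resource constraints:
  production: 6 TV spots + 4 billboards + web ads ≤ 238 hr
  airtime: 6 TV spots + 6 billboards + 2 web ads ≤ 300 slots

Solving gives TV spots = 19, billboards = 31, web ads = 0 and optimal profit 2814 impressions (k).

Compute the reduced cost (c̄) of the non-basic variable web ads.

-4

Both production and airtime are binding at x*.
From A_Bᵀ y = c: 6·y_production + 6·y_airtime = 60; 4·y_production + 6·y_airtime = 54.
→ y_production = 3 and y_airtime = 7.
Reduced cost of web ads: c₃ − yᵀa₃ = 13 − (3·1 + 7·2) = 13 − 17 = -4.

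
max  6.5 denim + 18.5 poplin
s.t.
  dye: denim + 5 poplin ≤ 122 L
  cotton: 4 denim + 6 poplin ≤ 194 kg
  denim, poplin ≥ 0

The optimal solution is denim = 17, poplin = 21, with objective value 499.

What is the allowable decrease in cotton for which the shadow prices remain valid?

Binding constraints: dye, cotton. The basis is B = [[1,5],[4,6]] with det -14.
Per unit decrease in cotton, x* moves by d = (-0.3571, 0.0714).
The basis stays optimal until denim reaches 0; allowable decrease = 47.6 kg.

47.6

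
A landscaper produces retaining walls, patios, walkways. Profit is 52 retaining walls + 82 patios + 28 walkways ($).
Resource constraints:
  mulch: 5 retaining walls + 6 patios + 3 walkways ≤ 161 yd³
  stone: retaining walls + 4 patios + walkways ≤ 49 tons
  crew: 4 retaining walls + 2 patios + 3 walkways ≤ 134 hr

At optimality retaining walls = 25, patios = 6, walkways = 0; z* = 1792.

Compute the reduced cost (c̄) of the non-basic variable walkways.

Binding: mulch and stone. Non-binding: crew (22 unused).
Since crew is not tight, its dual is 0.
From A_Bᵀ y = c: 5·y_mulch + 1·y_stone = 52; 6·y_mulch + 4·y_stone = 82.
→ y_mulch = 9 and y_stone = 7.
Reduced cost of walkways: c₃ − yᵀa₃ = 28 − (9·3 + 7·1) = 28 − 34 = -6.

-6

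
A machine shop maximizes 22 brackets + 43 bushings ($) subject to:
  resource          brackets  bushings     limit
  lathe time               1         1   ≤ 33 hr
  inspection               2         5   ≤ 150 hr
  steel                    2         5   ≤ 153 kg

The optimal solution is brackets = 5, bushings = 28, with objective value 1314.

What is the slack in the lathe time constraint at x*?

0

lathe time used = 1·5 + 1·28 = 33; slack = 33 − 33 = 0.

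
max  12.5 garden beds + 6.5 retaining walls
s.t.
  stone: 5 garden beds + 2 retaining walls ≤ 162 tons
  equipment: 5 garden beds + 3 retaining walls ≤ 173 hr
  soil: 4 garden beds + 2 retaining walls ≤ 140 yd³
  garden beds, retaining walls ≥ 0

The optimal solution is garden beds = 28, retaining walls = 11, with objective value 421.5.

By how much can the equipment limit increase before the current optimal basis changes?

Binding constraints: stone, equipment. The basis is B = [[5,2],[5,3]] with det 5.
Per unit increase in equipment, x* moves by d = (-0.4, 1).
The basis stays optimal until soil becomes binding; allowable increase = 15 hr.

15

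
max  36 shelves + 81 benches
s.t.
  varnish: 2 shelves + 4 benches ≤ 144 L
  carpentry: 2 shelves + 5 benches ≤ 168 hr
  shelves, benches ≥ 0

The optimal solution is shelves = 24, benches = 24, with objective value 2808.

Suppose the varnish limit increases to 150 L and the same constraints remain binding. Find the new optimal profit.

Both varnish and carpentry are binding at x*.
The binding rows give the dual system: 2·y_varnish + 2·y_carpentry = 36 and 4·y_varnish + 5·y_carpentry = 81.
Solving: y_varnish = 9, y_carpentry = 9.
Δz = y_varnish·Δb = 9 × (6) = 54, so new z* = 2808 + 54 = 2862.

2862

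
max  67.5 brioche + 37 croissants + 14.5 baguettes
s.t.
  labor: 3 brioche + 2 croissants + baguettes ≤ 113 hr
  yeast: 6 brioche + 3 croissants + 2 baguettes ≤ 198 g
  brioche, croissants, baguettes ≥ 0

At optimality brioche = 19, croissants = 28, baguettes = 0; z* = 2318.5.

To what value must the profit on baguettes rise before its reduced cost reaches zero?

Both labor and yeast are binding at x*.
From A_Bᵀ y = c: 3·y_labor + 6·y_yeast = 67.5; 2·y_labor + 3·y_yeast = 37.
Solving: y_labor = 6.5, y_yeast = 8.
baguettes enters the basis when its profit ≥ yᵀa₃ = 6.5·1 + 8·2 = 22.5.

22.5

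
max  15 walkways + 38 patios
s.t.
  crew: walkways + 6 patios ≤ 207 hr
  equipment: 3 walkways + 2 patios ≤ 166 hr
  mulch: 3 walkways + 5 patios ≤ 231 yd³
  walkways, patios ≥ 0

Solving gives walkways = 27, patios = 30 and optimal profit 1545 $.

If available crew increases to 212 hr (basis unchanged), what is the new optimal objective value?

1560

At the optimum: crew uses 207 of 207 (binding); equipment uses 141 of 166 (slack = 25); mulch uses 231 of 231 (binding).
By complementary slackness, y = 0 for the non-binding constraint.
Dual feasibility on the basic columns requires 1·y_crew + 3·y_mulch = 15, 6·y_crew + 5·y_mulch = 38.
Solving: y_crew = 3, y_mulch = 4.
Δz = y_crew·Δb = 3 × (5) = 15, so new z* = 1545 + 15 = 1560.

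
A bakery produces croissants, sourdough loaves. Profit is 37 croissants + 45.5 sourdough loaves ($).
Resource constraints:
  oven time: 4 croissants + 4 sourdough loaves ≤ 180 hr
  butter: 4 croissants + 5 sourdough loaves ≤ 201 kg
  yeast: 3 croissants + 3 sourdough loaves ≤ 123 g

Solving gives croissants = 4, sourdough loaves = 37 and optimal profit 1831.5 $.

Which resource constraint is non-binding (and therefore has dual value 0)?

oven time

oven time: 164/180 (slack 16)
butter: 201/201 (binding)
yeast: 123/123 (binding)
By complementary slackness, a constraint with positive slack has shadow price 0 → oven time.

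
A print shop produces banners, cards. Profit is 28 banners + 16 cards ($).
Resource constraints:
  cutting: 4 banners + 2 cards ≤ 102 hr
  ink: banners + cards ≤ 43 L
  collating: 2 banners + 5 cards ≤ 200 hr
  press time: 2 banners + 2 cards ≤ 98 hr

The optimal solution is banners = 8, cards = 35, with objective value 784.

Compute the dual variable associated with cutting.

Binding: cutting and ink. Non-binding: collating (9 unused), press time (12 unused).
Since collating, press time are not tight, their duals are 0.
From A_Bᵀ y = c: 4·y_cutting + 1·y_ink = 28; 2·y_cutting + 1·y_ink = 16.
→ y_cutting = 6 and y_ink = 4.
Shadow price of cutting = 6.

6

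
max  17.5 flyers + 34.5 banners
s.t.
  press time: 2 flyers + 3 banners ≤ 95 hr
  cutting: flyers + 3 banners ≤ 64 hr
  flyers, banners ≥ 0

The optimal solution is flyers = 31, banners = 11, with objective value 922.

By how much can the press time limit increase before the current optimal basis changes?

33

Binding constraints: press time, cutting. The basis is B = [[2,3],[1,3]] with det 3.
Per unit increase in press time, x* moves by d = (1, -0.3333).
The basis stays optimal until banners reaches 0; allowable increase = 33 hr.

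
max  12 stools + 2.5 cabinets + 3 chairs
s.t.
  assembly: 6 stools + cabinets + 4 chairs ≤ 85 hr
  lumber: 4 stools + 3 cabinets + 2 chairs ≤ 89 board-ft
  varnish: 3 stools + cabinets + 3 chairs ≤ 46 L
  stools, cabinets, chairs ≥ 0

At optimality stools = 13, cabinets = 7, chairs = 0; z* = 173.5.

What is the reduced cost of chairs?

Binding: assembly and varnish. Non-binding: lumber (16 unused).
By complementary slackness, y = 0 for the non-binding constraint.
The binding rows give the dual system: 6·y_assembly + 3·y_varnish = 12 and 1·y_assembly + 1·y_varnish = 2.5.
Solving: y_assembly = 1.5, y_varnish = 1.
Reduced cost of chairs: c₃ − yᵀa₃ = 3 − (1.5·4 + 1·3) = 3 − 9 = -6.

-6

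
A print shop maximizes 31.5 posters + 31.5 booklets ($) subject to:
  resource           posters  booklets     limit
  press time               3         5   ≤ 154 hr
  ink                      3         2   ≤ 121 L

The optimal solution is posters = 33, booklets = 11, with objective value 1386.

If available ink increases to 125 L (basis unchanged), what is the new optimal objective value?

1414

At the optimum: press time uses 154 of 154 (binding); ink uses 121 of 121 (binding).
Dual feasibility on the basic columns requires 3·y_press time + 3·y_ink = 31.5, 5·y_press time + 2·y_ink = 31.5.
This yields shadow prices y_press time = 3.5, y_ink = 7.
Δz = y_ink·Δb = 7 × (4) = 28, so new z* = 1386 + 28 = 1414.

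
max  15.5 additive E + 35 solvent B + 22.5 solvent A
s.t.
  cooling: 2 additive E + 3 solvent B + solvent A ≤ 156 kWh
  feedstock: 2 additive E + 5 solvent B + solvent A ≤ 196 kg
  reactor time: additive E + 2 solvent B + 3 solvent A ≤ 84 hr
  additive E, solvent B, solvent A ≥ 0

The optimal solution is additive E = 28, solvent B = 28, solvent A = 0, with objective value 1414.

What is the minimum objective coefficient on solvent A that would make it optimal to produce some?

At the optimum: cooling uses 140 of 156 (slack = 16); feedstock uses 196 of 196 (binding); reactor time uses 84 of 84 (binding).
Since cooling is not tight, its dual is 0.
Dual feasibility on the basic columns requires 2·y_feedstock + 1·y_reactor time = 15.5, 5·y_feedstock + 2·y_reactor time = 35.
→ y_feedstock = 4 and y_reactor time = 7.5.
solvent A enters the basis when its profit ≥ yᵀa₃ = 4·1 + 7.5·3 = 26.5.

26.5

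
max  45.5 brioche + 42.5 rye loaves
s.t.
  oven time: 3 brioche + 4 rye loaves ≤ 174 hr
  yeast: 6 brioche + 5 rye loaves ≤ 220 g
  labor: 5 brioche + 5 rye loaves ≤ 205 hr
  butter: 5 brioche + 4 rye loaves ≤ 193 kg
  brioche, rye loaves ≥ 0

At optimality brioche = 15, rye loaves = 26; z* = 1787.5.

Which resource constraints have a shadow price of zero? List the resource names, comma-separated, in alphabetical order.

butter, oven time

oven time: 149/174 (slack 25)
yeast: 220/220 (binding)
labor: 205/205 (binding)
butter: 179/193 (slack 14)
By complementary slackness, a constraint with positive slack has shadow price 0 → butter, oven time.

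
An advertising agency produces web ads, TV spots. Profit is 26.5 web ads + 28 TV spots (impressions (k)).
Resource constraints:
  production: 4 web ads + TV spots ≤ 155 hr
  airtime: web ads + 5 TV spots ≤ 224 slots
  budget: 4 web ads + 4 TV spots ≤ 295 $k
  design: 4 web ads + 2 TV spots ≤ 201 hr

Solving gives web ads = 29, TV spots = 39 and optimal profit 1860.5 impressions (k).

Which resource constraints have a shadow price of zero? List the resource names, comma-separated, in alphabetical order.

budget, design

production: 155/155 (binding)
airtime: 224/224 (binding)
budget: 272/295 (slack 23)
design: 194/201 (slack 7)
By complementary slackness, a constraint with positive slack has shadow price 0 → budget, design.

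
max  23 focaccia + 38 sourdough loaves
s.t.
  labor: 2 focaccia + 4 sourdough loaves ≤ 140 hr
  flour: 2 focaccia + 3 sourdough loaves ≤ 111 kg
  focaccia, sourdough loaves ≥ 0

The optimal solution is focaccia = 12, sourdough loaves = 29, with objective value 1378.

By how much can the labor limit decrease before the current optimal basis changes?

29

Binding constraints: labor, flour. The basis is B = [[2,4],[2,3]] with det -2.
Per unit decrease in labor, x* moves by d = (1.5, -1).
The basis stays optimal until sourdough loaves reaches 0; allowable decrease = 29 hr.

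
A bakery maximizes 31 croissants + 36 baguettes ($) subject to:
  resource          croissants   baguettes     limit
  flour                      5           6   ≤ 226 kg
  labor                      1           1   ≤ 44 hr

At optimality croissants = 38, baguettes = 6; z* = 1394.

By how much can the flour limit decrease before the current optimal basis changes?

Binding constraints: flour, labor. The basis is B = [[5,6],[1,1]] with det -1.
Per unit decrease in flour, x* moves by d = (1, -1).
The basis stays optimal until baguettes reaches 0; allowable decrease = 6 kg.

6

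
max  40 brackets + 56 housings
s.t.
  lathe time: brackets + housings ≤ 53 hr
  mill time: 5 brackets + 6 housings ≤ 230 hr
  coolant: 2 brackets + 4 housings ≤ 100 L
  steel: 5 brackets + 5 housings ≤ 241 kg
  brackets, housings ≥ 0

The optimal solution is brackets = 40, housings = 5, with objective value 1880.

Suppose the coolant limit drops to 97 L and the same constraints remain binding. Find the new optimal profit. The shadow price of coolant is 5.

Δb = -3, so new z* = 1880 + (5)·(-3) = 1880 − 15 = 1865.

1865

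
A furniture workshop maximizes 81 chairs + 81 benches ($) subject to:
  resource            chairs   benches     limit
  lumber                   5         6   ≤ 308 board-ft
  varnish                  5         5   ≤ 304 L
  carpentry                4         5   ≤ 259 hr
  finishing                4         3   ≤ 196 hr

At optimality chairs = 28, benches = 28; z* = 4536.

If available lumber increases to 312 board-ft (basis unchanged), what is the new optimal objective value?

Check each constraint at x*: lumber 308/308 (tight); varnish 280/304 (slack 24); carpentry 252/259 (slack 7); finishing 196/196 (tight).
Slack constraints have shadow price 0 (complementary slackness).
The binding rows give the dual system: 5·y_lumber + 4·y_finishing = 81 and 6·y_lumber + 3·y_finishing = 81.
→ y_lumber = 9 and y_finishing = 9.
Δz = y_lumber·Δb = 9 × (4) = 36, so new z* = 4536 + 36 = 4572.

4572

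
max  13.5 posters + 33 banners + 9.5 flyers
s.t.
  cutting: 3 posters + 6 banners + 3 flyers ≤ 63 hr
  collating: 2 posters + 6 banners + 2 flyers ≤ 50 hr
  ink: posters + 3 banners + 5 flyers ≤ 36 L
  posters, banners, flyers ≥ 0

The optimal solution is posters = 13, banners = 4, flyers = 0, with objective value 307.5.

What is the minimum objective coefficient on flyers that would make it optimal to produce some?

Binding: cutting and collating. Non-binding: ink (11 unused).
By complementary slackness, y = 0 for the non-binding constraint.
From A_Bᵀ y = c: 3·y_cutting + 2·y_collating = 13.5; 6·y_cutting + 6·y_collating = 33.
Solving: y_cutting = 2.5, y_collating = 3.
flyers enters the basis when its profit ≥ yᵀa₃ = 2.5·3 + 3·2 = 13.5.

13.5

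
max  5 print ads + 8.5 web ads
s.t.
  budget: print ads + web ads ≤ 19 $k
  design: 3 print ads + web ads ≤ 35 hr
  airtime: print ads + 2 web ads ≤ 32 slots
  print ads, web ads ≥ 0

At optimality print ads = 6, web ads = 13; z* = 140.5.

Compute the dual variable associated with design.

0

Binding: budget and airtime. Non-binding: design (4 unused).
By complementary slackness, y = 0 for the non-binding constraint.
From A_Bᵀ y = c: 1·y_budget + 1·y_airtime = 5; 1·y_budget + 2·y_airtime = 8.5.
Solving: y_budget = 1.5, y_airtime = 3.5.
Shadow price of design = 0.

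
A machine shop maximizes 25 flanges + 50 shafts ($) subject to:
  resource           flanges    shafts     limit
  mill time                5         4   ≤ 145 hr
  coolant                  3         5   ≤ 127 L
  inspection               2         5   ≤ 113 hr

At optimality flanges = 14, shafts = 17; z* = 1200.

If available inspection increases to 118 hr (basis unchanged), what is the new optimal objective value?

1225

Check each constraint at x*: mill time 138/145 (slack 7); coolant 127/127 (tight); inspection 113/113 (tight).
Slack constraints have shadow price 0 (complementary slackness).
Dual feasibility on the basic columns requires 3·y_coolant + 2·y_inspection = 25, 5·y_coolant + 5·y_inspection = 50.
Solving: y_coolant = 5, y_inspection = 5.
Δz = y_inspection·Δb = 5 × (5) = 25, so new z* = 1200 + 25 = 1225.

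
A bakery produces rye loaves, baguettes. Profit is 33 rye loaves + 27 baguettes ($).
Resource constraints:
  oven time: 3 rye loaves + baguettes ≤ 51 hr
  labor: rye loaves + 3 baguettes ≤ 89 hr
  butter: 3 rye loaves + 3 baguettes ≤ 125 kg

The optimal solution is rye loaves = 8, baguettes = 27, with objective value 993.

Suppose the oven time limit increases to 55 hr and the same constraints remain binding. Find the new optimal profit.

1029

Check each constraint at x*: oven time 51/51 (tight); labor 89/89 (tight); butter 105/125 (slack 20).
By complementary slackness, y = 0 for the non-binding constraint.
Dual feasibility on the basic columns requires 3·y_oven time + 1·y_labor = 33, 1·y_oven time + 3·y_labor = 27.
→ y_oven time = 9 and y_labor = 6.
Δz = y_oven time·Δb = 9 × (4) = 36, so new z* = 993 + 36 = 1029.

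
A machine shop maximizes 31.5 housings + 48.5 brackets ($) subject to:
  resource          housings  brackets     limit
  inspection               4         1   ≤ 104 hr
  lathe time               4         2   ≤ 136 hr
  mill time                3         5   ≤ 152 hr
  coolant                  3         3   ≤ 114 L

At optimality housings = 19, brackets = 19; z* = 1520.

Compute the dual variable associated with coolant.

At the optimum: inspection uses 95 of 104 (slack = 9); lathe time uses 114 of 136 (slack = 22); mill time uses 152 of 152 (binding); coolant uses 114 of 114 (binding).
Slack constraints have shadow price 0 (complementary slackness).
The binding rows give the dual system: 3·y_mill time + 3·y_coolant = 31.5 and 5·y_mill time + 3·y_coolant = 48.5.
This yields shadow prices y_mill time = 8.5, y_coolant = 2.
Shadow price of coolant = 2.

2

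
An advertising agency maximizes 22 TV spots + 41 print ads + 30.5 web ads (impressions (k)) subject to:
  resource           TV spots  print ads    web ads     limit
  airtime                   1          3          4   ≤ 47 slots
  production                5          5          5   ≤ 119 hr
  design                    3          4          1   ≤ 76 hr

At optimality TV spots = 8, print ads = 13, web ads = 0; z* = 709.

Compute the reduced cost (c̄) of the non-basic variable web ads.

Binding: airtime and design. Non-binding: production (14 unused).
By complementary slackness, y = 0 for the non-binding constraint.
The binding rows give the dual system: 1·y_airtime + 3·y_design = 22 and 3·y_airtime + 4·y_design = 41.
→ y_airtime = 7 and y_design = 5.
Reduced cost of web ads: c₃ − yᵀa₃ = 30.5 − (7·4 + 5·1) = 30.5 − 33 = -2.5.

-2.5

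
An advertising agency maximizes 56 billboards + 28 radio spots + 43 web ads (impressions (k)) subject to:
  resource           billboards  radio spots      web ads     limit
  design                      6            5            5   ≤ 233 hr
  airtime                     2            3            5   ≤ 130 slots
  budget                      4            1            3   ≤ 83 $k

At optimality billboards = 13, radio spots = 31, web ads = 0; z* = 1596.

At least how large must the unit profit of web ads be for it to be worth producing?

44

At the optimum: design uses 233 of 233 (binding); airtime uses 119 of 130 (slack = 11); budget uses 83 of 83 (binding).
Slack constraints have shadow price 0 (complementary slackness).
The binding rows give the dual system: 6·y_design + 4·y_budget = 56 and 5·y_design + 1·y_budget = 28.
→ y_design = 4 and y_budget = 8.
web ads enters the basis when its profit ≥ yᵀa₃ = 4·5 + 8·3 = 44.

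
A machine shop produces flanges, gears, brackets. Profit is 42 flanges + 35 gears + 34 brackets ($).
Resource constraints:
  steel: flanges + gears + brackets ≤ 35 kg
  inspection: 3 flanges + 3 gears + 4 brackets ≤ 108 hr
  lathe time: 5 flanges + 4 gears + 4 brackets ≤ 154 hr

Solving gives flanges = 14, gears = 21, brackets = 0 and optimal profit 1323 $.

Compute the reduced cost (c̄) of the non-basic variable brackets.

-1

Check each constraint at x*: steel 35/35 (tight); inspection 105/108 (slack 3); lathe time 154/154 (tight).
Since inspection is not tight, its dual is 0.
Dual feasibility on the basic columns requires 1·y_steel + 5·y_lathe time = 42, 1·y_steel + 4·y_lathe time = 35.
This yields shadow prices y_steel = 7, y_lathe time = 7.
Reduced cost of brackets: c₃ − yᵀa₃ = 34 − (7·1 + 7·4) = 34 − 35 = -1.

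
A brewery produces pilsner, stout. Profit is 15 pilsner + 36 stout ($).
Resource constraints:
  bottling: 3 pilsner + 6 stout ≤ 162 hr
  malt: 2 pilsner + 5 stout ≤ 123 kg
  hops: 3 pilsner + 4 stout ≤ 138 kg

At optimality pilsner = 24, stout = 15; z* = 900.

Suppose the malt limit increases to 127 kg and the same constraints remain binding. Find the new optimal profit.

Check each constraint at x*: bottling 162/162 (tight); malt 123/123 (tight); hops 132/138 (slack 6).
Since hops is not tight, its dual is 0.
Dual feasibility on the basic columns requires 3·y_bottling + 2·y_malt = 15, 6·y_bottling + 5·y_malt = 36.
→ y_bottling = 1 and y_malt = 6.
Δz = y_malt·Δb = 6 × (4) = 24, so new z* = 900 + 24 = 924.

924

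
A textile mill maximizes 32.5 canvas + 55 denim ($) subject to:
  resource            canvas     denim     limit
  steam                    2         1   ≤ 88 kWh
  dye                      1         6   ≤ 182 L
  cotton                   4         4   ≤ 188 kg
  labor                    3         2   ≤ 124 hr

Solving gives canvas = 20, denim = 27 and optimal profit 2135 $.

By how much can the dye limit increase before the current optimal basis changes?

Binding constraints: dye, cotton. The basis is B = [[1,6],[4,4]] with det -20.
Per unit increase in dye, x* moves by d = (-0.2, 0.2).
The basis stays optimal until canvas reaches 0; allowable increase = 100 L.

100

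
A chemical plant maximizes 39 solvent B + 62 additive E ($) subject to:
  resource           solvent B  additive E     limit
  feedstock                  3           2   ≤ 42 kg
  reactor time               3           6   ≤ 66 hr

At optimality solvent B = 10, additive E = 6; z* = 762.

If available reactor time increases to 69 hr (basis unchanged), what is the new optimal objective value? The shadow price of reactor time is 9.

789

Δb = 3, so new z* = 762 + (9)·(3) = 762 + 27 = 789.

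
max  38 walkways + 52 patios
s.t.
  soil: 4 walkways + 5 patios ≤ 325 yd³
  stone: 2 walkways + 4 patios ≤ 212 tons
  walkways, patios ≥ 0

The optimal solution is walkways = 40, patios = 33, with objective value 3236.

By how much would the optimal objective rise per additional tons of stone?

At the optimum: soil uses 325 of 325 (binding); stone uses 212 of 212 (binding).
From A_Bᵀ y = c: 4·y_soil + 2·y_stone = 38; 5·y_soil + 4·y_stone = 52.
→ y_soil = 8 and y_stone = 3.
Shadow price of stone = 3.

3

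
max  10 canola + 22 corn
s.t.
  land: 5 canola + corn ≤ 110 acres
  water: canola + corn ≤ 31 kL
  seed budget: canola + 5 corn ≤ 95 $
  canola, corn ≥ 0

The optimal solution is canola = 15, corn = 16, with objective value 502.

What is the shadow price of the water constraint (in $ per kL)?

7

Binding: water and seed budget. Non-binding: land (19 unused).
Since land is not tight, its dual is 0.
The binding rows give the dual system: 1·y_water + 1·y_seed budget = 10 and 1·y_water + 5·y_seed budget = 22.
Solving: y_water = 7, y_seed budget = 3.
Shadow price of water = 7.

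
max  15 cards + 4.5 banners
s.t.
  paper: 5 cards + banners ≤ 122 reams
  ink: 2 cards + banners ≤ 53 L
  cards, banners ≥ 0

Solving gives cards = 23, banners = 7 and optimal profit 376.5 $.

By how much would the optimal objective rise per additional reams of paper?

Both paper and ink are binding at x*.
Dual feasibility on the basic columns requires 5·y_paper + 2·y_ink = 15, 1·y_paper + 1·y_ink = 4.5.
→ y_paper = 2 and y_ink = 2.5.
Shadow price of paper = 2.

2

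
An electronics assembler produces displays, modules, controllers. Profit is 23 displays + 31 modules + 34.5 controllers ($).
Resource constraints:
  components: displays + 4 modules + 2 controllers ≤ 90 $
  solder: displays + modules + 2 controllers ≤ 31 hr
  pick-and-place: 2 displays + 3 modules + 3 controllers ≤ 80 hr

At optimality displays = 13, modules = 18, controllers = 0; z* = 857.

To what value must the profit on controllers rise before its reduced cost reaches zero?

38

Check each constraint at x*: components 85/90 (slack 5); solder 31/31 (tight); pick-and-place 80/80 (tight).
Since components is not tight, its dual is 0.
The binding rows give the dual system: 1·y_solder + 2·y_pick-and-place = 23 and 1·y_solder + 3·y_pick-and-place = 31.
→ y_solder = 7 and y_pick-and-place = 8.
controllers enters the basis when its profit ≥ yᵀa₃ = 7·2 + 8·3 = 38.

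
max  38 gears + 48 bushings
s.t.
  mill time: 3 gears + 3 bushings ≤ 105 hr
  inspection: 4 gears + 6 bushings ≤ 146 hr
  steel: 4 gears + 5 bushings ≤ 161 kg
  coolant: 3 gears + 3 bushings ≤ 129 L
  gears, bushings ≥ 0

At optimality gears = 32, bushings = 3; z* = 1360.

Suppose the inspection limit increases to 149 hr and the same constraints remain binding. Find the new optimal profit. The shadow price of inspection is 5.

Δb = 3, so new z* = 1360 + (5)·(3) = 1360 + 15 = 1375.

1375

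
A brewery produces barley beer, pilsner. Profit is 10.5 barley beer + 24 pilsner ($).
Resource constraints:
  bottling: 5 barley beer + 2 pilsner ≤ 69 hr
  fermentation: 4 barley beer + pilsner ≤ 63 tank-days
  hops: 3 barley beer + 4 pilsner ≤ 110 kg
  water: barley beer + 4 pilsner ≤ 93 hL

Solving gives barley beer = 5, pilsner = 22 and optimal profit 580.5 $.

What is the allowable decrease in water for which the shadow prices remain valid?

79.2

Binding constraints: bottling, water. The basis is B = [[5,2],[1,4]] with det 18.
Per unit decrease in water, x* moves by d = (0.1111, -0.2778).
The basis stays optimal until pilsner reaches 0; allowable decrease = 79.2 hL.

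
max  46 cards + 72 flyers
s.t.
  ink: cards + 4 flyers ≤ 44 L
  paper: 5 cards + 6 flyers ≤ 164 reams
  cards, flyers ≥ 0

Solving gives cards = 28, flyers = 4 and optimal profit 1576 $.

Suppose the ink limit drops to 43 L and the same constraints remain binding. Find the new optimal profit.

At the optimum: ink uses 44 of 44 (binding); paper uses 164 of 164 (binding).
Dual feasibility on the basic columns requires 1·y_ink + 5·y_paper = 46, 4·y_ink + 6·y_paper = 72.
→ y_ink = 6 and y_paper = 8.
Δz = y_ink·Δb = 6 × (-1) = -6, so new z* = 1576 − 6 = 1570.

1570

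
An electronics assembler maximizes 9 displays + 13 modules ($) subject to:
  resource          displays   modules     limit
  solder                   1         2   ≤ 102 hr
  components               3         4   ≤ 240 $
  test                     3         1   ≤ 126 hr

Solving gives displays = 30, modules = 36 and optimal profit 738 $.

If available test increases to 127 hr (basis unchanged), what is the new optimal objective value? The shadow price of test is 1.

Δb = 1, so new z* = 738 + (1)·(1) = 738 + 1 = 739.

739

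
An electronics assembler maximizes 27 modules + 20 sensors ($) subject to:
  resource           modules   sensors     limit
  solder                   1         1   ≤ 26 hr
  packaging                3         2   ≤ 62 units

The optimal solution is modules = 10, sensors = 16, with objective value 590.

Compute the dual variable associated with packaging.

Check each constraint at x*: solder 26/26 (tight); packaging 62/62 (tight).
Dual feasibility on the basic columns requires 1·y_solder + 3·y_packaging = 27, 1·y_solder + 2·y_packaging = 20.
→ y_solder = 6 and y_packaging = 7.
Shadow price of packaging = 7.

7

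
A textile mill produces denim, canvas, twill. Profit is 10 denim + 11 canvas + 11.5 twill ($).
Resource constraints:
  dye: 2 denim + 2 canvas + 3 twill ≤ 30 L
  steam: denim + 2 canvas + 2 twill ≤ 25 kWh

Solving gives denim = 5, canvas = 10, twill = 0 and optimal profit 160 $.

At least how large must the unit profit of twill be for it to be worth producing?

Both dye and steam are binding at x*.
Dual feasibility on the basic columns requires 2·y_dye + 1·y_steam = 10, 2·y_dye + 2·y_steam = 11.
Solving: y_dye = 4.5, y_steam = 1.
twill enters the basis when its profit ≥ yᵀa₃ = 4.5·3 + 1·2 = 15.5.

15.5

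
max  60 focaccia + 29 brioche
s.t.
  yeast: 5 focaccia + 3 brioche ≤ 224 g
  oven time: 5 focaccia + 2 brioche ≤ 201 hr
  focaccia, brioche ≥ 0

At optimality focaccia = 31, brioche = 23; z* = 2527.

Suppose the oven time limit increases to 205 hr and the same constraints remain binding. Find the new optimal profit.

2555

Both yeast and oven time are binding at x*.
From A_Bᵀ y = c: 5·y_yeast + 5·y_oven time = 60; 3·y_yeast + 2·y_oven time = 29.
→ y_yeast = 5 and y_oven time = 7.
Δz = y_oven time·Δb = 7 × (4) = 28, so new z* = 2527 + 28 = 2555.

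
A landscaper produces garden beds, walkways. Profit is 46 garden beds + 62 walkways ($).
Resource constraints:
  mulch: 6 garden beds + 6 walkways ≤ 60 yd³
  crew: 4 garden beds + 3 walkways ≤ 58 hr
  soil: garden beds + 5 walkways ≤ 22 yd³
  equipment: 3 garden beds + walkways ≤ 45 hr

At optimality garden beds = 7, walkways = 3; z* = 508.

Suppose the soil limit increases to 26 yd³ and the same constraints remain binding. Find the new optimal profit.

524

At the optimum: mulch uses 60 of 60 (binding); crew uses 37 of 58 (slack = 21); soil uses 22 of 22 (binding); equipment uses 24 of 45 (slack = 21).
Since crew, equipment are not tight, their duals are 0.
Dual feasibility on the basic columns requires 6·y_mulch + 1·y_soil = 46, 6·y_mulch + 5·y_soil = 62.
→ y_mulch = 7 and y_soil = 4.
Δz = y_soil·Δb = 4 × (4) = 16, so new z* = 508 + 16 = 524.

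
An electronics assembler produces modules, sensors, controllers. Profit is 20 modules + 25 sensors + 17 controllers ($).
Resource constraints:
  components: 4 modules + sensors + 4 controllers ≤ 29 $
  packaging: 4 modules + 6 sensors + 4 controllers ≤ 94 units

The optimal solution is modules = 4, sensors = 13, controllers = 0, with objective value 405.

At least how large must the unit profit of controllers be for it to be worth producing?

20

At the optimum: components uses 29 of 29 (binding); packaging uses 94 of 94 (binding).
From A_Bᵀ y = c: 4·y_components + 4·y_packaging = 20; 1·y_components + 6·y_packaging = 25.
Solving: y_components = 1, y_packaging = 4.
controllers enters the basis when its profit ≥ yᵀa₃ = 1·4 + 4·4 = 20.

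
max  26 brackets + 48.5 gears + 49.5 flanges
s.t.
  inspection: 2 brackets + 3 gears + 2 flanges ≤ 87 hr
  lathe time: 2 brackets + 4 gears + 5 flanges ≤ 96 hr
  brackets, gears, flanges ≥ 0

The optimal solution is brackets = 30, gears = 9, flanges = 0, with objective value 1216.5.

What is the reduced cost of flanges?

At the optimum: inspection uses 87 of 87 (binding); lathe time uses 96 of 96 (binding).
The binding rows give the dual system: 2·y_inspection + 2·y_lathe time = 26 and 3·y_inspection + 4·y_lathe time = 48.5.
→ y_inspection = 3.5 and y_lathe time = 9.5.
Reduced cost of flanges: c₃ − yᵀa₃ = 49.5 − (3.5·2 + 9.5·5) = 49.5 − 54.5 = -5.

-5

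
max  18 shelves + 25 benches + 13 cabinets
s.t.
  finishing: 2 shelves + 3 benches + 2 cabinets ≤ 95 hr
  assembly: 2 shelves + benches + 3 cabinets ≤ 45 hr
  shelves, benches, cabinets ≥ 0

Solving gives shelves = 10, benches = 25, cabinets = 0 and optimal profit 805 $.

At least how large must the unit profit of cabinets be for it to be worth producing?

At the optimum: finishing uses 95 of 95 (binding); assembly uses 45 of 45 (binding).
The binding rows give the dual system: 2·y_finishing + 2·y_assembly = 18 and 3·y_finishing + 1·y_assembly = 25.
Solving: y_finishing = 8, y_assembly = 1.
cabinets enters the basis when its profit ≥ yᵀa₃ = 8·2 + 1·3 = 19.

19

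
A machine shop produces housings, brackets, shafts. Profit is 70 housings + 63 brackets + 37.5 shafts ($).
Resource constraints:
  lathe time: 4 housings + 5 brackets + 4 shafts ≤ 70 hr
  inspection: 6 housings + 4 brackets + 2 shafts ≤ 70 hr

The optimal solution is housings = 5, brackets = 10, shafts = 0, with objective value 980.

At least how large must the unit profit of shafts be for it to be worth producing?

At the optimum: lathe time uses 70 of 70 (binding); inspection uses 70 of 70 (binding).
From A_Bᵀ y = c: 4·y_lathe time + 6·y_inspection = 70; 5·y_lathe time + 4·y_inspection = 63.
Solving: y_lathe time = 7, y_inspection = 7.
shafts enters the basis when its profit ≥ yᵀa₃ = 7·4 + 7·2 = 42.

42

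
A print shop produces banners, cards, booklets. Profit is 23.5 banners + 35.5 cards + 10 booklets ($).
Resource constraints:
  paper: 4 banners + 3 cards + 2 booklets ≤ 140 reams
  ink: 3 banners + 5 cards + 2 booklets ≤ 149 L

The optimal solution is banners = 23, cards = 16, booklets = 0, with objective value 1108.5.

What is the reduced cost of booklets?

-5

Both paper and ink are binding at x*.
The binding rows give the dual system: 4·y_paper + 3·y_ink = 23.5 and 3·y_paper + 5·y_ink = 35.5.
→ y_paper = 1 and y_ink = 6.5.
Reduced cost of booklets: c₃ − yᵀa₃ = 10 − (1·2 + 6.5·2) = 10 − 15 = -5.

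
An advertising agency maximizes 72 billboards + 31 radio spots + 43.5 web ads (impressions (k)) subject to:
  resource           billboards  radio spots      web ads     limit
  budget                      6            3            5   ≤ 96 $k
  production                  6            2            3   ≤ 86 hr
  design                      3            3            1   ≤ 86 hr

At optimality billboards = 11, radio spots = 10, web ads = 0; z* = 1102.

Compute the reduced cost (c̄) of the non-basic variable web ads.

-6.5

At the optimum: budget uses 96 of 96 (binding); production uses 86 of 86 (binding); design uses 63 of 86 (slack = 23).
By complementary slackness, y = 0 for the non-binding constraint.
Dual feasibility on the basic columns requires 6·y_budget + 6·y_production = 72, 3·y_budget + 2·y_production = 31.
Solving: y_budget = 7, y_production = 5.
Reduced cost of web ads: c₃ − yᵀa₃ = 43.5 − (7·5 + 5·3) = 43.5 − 50 = -6.5.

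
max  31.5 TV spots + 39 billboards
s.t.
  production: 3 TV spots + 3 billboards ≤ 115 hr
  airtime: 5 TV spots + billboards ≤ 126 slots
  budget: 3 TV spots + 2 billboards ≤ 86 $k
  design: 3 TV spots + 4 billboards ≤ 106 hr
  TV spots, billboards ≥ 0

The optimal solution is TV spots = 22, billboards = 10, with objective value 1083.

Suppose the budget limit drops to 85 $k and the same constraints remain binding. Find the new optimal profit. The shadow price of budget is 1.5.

1081.5

Δb = -1, so new z* = 1083 + (1.5)·(-1) = 1083 − 1.5 = 1081.5.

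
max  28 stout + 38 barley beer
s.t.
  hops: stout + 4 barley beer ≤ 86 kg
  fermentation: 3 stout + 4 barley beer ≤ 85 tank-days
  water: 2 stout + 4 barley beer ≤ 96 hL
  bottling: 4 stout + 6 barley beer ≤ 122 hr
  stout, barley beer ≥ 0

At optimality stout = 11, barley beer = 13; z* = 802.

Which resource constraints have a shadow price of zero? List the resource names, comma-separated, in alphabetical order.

hops, water

hops: 63/86 (slack 23)
fermentation: 85/85 (binding)
water: 74/96 (slack 22)
bottling: 122/122 (binding)
By complementary slackness, a constraint with positive slack has shadow price 0 → hops, water.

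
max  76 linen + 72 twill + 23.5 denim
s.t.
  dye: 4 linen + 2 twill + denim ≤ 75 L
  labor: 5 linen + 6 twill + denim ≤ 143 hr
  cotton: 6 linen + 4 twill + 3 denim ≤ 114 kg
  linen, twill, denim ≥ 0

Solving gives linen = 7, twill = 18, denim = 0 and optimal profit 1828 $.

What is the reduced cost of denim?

At the optimum: dye uses 64 of 75 (slack = 11); labor uses 143 of 143 (binding); cotton uses 114 of 114 (binding).
By complementary slackness, y = 0 for the non-binding constraint.
From A_Bᵀ y = c: 5·y_labor + 6·y_cotton = 76; 6·y_labor + 4·y_cotton = 72.
→ y_labor = 8 and y_cotton = 6.
Reduced cost of denim: c₃ − yᵀa₃ = 23.5 − (8·1 + 6·3) = 23.5 − 26 = -2.5.

-2.5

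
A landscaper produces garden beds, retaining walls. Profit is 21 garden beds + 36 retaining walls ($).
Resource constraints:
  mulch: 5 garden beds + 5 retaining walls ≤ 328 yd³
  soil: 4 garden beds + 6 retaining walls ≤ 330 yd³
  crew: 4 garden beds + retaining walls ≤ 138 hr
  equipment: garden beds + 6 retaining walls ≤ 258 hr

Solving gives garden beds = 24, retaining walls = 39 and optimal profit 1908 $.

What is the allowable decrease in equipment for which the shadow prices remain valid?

Binding constraints: soil, equipment. The basis is B = [[4,6],[1,6]] with det 18.
Per unit decrease in equipment, x* moves by d = (0.3333, -0.2222).
The basis stays optimal until crew becomes binding; allowable decrease = 2.7 hr.

2.7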